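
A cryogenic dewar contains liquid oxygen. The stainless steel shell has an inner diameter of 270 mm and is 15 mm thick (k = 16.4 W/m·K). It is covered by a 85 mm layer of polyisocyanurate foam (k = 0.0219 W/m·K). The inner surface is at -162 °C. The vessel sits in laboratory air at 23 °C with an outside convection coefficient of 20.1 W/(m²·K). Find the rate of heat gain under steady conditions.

Each spherical layer contributes R = (1/r_i − 1/r_o)/(4πk):
R_stainless steel shell = (1/0.135 − 1/0.15)/(4π×16.4) = 0.003594 K/W
R_polyisocyanurate foam = (1/0.15 − 1/0.235)/(4π×0.0219) = 8.762 K/W
R_outer film = 1/(h·4πr_o²) = 1/(20.1×4π×0.235²) = 0.07169 K/W
R_total = 8.837 K/W
Q = ΔT/R_total = 185/8.837

Q ≈ 20.9 W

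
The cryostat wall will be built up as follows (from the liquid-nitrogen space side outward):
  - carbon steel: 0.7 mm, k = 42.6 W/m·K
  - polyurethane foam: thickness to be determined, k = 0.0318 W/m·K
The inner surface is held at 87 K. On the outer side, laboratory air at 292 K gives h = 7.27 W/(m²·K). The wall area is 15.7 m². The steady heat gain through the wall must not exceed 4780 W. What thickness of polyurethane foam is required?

Thermal resistances in series:
R_carbon steel = L/(kA) = 0.0007/(42.6×15.7) = 1.047×10^-6 K/W
R_outer film = 1/(h_o·A) = 1/(7.27×15.7) = 0.008761 K/W
Sum of the known resistances R_other = 0.008762 K/W
Required total resistance R_tot = ΔT/Q_allow = 205/4780 = 0.04289 K/W
R_polyurethane foam = R_tot − R_other = 0.03412 K/W
L = R·k·A = 0.03412×0.0318×15.7

L ≈ 17 mm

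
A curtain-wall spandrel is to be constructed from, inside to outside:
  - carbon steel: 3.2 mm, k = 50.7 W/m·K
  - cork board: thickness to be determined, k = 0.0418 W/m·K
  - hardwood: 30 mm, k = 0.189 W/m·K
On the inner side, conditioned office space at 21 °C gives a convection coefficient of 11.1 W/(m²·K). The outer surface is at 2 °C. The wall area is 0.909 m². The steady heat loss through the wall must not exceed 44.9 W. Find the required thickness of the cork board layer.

L ≈ 5.68 mm

Thermal resistances in series:
R_inner film = 1/(h_i·A) = 1/(11.1×0.909) = 0.09911 K/W
R_carbon steel = L/(kA) = 0.0032/(50.7×0.909) = 6.943×10^-5 K/W
R_hardwood = L/(kA) = 0.03/(0.189×0.909) = 0.1746 K/W
Sum of the known resistances R_other = 0.2738 K/W
Required total resistance R_tot = ΔT/Q_allow = 19/44.9 = 0.4232 K/W
R_cork board = R_tot − R_other = 0.1494 K/W
L = R·k·A = 0.1494×0.0418×0.909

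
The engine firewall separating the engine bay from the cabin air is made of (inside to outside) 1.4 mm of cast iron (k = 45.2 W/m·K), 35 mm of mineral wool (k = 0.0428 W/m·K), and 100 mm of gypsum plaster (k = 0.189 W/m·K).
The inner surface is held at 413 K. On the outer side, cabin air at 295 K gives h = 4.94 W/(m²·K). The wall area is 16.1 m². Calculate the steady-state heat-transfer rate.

Thermal resistances in series:
R_cast iron = L/(kA) = 0.0014/(45.2×16.1) = 1.924×10^-6 K/W
R_mineral wool = L/(kA) = 0.035/(0.0428×16.1) = 0.05079 K/W
R_gypsum plaster = L/(kA) = 0.1/(0.189×16.1) = 0.03286 K/W
R_outer film = 1/(h_o·A) = 1/(4.94×16.1) = 0.01257 K/W
R_total = 0.09623 K/W
Q = ΔT / R_total = 118 / 0.09623

Q ≈ 1230 W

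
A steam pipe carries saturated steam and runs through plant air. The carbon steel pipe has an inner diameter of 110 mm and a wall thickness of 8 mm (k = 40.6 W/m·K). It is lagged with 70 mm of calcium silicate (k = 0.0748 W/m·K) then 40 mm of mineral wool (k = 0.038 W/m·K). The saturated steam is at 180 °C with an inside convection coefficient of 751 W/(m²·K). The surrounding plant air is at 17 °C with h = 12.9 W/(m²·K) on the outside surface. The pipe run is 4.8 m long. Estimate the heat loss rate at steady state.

Treating each annulus and film as a series resistance:
R_inner film = 1/(h_i·2πr₁L) = 1/(751×2π×0.055×4.8) = 8.027×10^-4 K/W
R_carbon steel pipe wall = ln(63/55)/(2π×40.6×4.8) = 1.109×10^-4 K/W
R_calcium silicate = ln(133/63)/(2π×0.0748×4.8) = 0.3312 K/W
R_mineral wool = ln(173/133)/(2π×0.038×4.8) = 0.2294 K/W
R_outer film = 1/(h_o·2πr_oL) = 1/(12.9×2π×0.173×4.8) = 0.01486 K/W
R_total = 0.5764 K/W
Q = ΔT/R_total = 163/0.5764

Q ≈ 283 W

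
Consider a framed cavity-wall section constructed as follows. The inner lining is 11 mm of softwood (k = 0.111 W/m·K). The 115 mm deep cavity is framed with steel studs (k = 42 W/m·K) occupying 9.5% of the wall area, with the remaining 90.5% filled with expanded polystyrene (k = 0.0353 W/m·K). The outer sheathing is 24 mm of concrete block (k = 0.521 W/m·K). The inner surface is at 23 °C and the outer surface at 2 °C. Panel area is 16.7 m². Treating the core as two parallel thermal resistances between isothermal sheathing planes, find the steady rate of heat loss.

Q ≈ 2020 W

Sheathing layers in series; stud and cavity paths in parallel between them.
R_inner = 0.011/(0.111×16.7) = 0.005934 K/W
R_stud  = 0.115/(42×0.095×16.7) = 0.001726 K/W
R_cav   = 0.115/(0.0353×0.905×16.7) = 0.2156 K/W
1/R_core = 1/R_stud + 1/R_cav → R_core = 0.001712 K/W
R_outer = 0.024/(0.521×16.7) = 0.002758 K/W
R_total = 0.0104 K/W
Q = ΔT/R_total = 21/0.0104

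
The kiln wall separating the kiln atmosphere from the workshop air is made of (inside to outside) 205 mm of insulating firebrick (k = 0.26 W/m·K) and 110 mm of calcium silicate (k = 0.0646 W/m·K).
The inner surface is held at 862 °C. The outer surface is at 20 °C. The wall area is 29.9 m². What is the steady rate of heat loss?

Using the resistance-network approach (series):
R_insulating firebrick = L/(kA) = 0.205/(0.26×29.9) = 0.02637 K/W
R_calcium silicate = L/(kA) = 0.11/(0.0646×29.9) = 0.05695 K/W
R_total = 0.08332 K/W
Q = ΔT / R_total = 842 / 0.08332

Q ≈ 10100 W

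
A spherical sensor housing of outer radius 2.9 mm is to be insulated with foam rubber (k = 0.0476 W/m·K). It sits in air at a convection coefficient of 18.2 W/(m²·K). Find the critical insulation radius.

r_cr ≈ 5.23 mm

For a sphere r_cr = 2k/h = 2×0.0476/18.2
r_cr = 5.23 mm; since the bare radius (2.9 mm) is below r_cr, adding a thin layer of insulation will *increase* heat loss.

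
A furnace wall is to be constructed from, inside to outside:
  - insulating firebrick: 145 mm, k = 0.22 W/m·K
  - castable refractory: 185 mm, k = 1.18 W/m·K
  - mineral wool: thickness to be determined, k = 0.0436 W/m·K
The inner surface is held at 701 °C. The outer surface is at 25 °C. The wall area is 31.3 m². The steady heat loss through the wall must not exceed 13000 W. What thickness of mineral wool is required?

Series thermal resistances:
R_insulating firebrick = L/(kA) = 0.145/(0.22×31.3) = 0.02106 K/W
R_castable refractory = L/(kA) = 0.185/(1.18×31.3) = 0.005009 K/W
Sum of the known resistances R_other = 0.02607 K/W
Required total resistance R_tot = ΔT/Q_allow = 676/13000 = 0.052 K/W
R_mineral wool = R_tot − R_other = 0.02593 K/W
L = R·k·A = 0.02593×0.0436×31.3

L ≈ 35.4 mm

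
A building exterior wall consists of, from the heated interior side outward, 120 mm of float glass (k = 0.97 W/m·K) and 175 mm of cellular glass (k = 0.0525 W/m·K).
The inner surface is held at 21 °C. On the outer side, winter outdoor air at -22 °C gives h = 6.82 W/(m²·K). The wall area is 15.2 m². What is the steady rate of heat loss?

Q ≈ 181 W

Treating each layer as a thermal resistance in series:
R_float glass = L/(kA) = 0.12/(0.97×15.2) = 0.008139 K/W
R_cellular glass = L/(kA) = 0.175/(0.0525×15.2) = 0.2193 K/W
R_outer film = 1/(h_o·A) = 1/(6.82×15.2) = 0.009647 K/W
R_total = 0.2371 K/W
Q = ΔT / R_total = 43 / 0.2371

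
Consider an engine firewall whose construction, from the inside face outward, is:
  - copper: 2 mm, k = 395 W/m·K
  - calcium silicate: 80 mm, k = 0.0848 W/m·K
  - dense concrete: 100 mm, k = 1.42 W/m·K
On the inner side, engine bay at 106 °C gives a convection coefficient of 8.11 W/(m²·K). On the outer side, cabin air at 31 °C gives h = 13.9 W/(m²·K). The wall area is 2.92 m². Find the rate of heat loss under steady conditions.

Q ≈ 181 W

Series thermal resistances:
R_inner film = 1/(h_i·A) = 1/(8.11×2.92) = 0.04223 K/W
R_copper = L/(kA) = 0.002/(395×2.92) = 1.734×10^-6 K/W
R_calcium silicate = L/(kA) = 0.08/(0.0848×2.92) = 0.3231 K/W
R_dense concrete = L/(kA) = 0.1/(1.42×2.92) = 0.02412 K/W
R_outer film = 1/(h_o·A) = 1/(13.9×2.92) = 0.02464 K/W
R_total = 0.4141 K/W
Q = ΔT / R_total = 75 / 0.4141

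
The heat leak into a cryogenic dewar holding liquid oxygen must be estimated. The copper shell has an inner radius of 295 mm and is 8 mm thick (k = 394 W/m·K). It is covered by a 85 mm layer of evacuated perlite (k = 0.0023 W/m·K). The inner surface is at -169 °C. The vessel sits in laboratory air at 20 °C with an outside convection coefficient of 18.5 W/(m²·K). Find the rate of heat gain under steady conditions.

Spherical conduction: R = (1/r_in − 1/r_out)/(4πk) per layer; series-sum.
R_copper shell = (1/0.295 − 1/0.303)/(4π×394) = 1.808×10^-5 K/W
R_evacuated perlite = (1/0.303 − 1/0.388)/(4π×0.0023) = 25.02 K/W
R_outer film = 1/(h·4πr_o²) = 1/(18.5×4π×0.388²) = 0.02857 K/W
R_total = 25.04 K/W
Q = ΔT/R_total = 189/25.04

Q ≈ 7.55 W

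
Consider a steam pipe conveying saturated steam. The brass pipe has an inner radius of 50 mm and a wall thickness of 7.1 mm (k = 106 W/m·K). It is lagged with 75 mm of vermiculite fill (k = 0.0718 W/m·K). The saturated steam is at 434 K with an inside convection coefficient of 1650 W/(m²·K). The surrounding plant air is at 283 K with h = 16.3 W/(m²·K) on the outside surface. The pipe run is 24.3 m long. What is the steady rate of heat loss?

Cylindrical conduction, so R = ln(r₂/r₁)/(2πkL) per layer, in series:
R_inner film = 1/(h_i·2πr₁L) = 1/(1650×2π×0.05×24.3) = 7.939×10^-5 K/W
R_brass pipe wall = ln(57.1/50)/(2π×106×24.3) = 8.204×10^-6 K/W
R_vermiculite fill = ln(132.1/57.1)/(2π×0.0718×24.3) = 0.07651 K/W
R_outer film = 1/(h_o·2πr_oL) = 1/(16.3×2π×0.1321×24.3) = 0.003042 K/W
R_total = 0.07964 K/W
Q = ΔT/R_total = 151/0.07964

Q ≈ 1900 W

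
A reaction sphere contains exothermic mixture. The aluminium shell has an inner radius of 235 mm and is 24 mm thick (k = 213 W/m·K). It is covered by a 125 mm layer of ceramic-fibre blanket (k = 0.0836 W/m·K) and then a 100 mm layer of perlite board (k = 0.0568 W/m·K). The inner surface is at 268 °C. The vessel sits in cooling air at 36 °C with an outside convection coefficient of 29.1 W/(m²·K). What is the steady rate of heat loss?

Q ≈ 118 W

Each spherical layer contributes R = (1/r_i − 1/r_o)/(4πk):
R_aluminium shell = (1/0.235 − 1/0.259)/(4π×213) = 1.473×10^-4 K/W
R_ceramic-fibre blanket = (1/0.259 − 1/0.384)/(4π×0.0836) = 1.196 K/W
R_perlite board = (1/0.384 − 1/0.484)/(4π×0.0568) = 0.7538 K/W
R_outer film = 1/(h·4πr_o²) = 1/(29.1×4π×0.484²) = 0.01167 K/W
R_total = 1.962 K/W
Q = ΔT/R_total = 232/1.962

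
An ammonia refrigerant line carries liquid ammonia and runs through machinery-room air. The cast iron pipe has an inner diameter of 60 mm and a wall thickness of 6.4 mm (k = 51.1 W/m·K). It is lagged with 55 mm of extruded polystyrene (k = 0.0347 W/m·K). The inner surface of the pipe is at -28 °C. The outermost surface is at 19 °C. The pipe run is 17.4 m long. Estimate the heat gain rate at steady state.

Treating each annulus and film as a series resistance:
R_cast iron pipe wall = ln(36.4/30)/(2π×51.1×17.4) = 3.461×10^-5 K/W
R_extruded polystyrene = ln(91.4/36.4)/(2π×0.0347×17.4) = 0.2427 K/W
R_total = 0.2427 K/W
Q = ΔT/R_total = 47/0.2427

Q ≈ 194 W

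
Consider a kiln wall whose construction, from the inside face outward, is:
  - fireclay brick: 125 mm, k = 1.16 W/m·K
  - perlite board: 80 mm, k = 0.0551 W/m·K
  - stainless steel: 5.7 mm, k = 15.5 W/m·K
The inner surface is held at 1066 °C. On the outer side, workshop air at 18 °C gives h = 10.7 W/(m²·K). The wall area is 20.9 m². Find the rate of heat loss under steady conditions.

Model the wall as resistances in series:
R_fireclay brick = L/(kA) = 0.125/(1.16×20.9) = 0.005156 K/W
R_perlite board = L/(kA) = 0.08/(0.0551×20.9) = 0.06947 K/W
R_stainless steel = L/(kA) = 0.0057/(15.5×20.9) = 1.76×10^-5 K/W
R_outer film = 1/(h_o·A) = 1/(10.7×20.9) = 0.004472 K/W
R_total = 0.07911 K/W
Q = ΔT / R_total = 1048 / 0.07911

Q ≈ 13200 W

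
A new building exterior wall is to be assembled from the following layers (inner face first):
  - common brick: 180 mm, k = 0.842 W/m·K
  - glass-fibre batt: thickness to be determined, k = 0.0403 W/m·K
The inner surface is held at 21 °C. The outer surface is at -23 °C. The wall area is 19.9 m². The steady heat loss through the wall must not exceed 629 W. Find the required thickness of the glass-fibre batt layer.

Using the resistance-network approach (series):
R_common brick = L/(kA) = 0.18/(0.842×19.9) = 0.01074 K/W
Sum of the known resistances R_other = 0.01074 K/W
Required total resistance R_tot = ΔT/Q_allow = 44/629 = 0.06995 K/W
R_glass-fibre batt = R_tot − R_other = 0.05921 K/W
L = R·k·A = 0.05921×0.0403×19.9

L ≈ 47.5 mm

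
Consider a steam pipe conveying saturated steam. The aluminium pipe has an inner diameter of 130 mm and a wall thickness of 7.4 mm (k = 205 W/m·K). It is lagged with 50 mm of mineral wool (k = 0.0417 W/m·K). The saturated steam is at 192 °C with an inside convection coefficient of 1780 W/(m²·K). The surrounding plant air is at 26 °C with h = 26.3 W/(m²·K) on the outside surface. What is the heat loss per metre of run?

q′ ≈ 80.8 W/m

Per-layer cylindrical resistances, series-summed:
R_inner film = 1/(h_i·2πr₁L) = 1/(1780×2π×0.065×1) = 0.001376 K/W
R_aluminium pipe wall = ln(72.4/65)/(2π×205×1) = 8.371×10^-5 K/W
R_mineral wool = ln(122.4/72.4)/(2π×0.0417×1) = 2.004 K/W
R_outer film = 1/(h_o·2πr_oL) = 1/(26.3×2π×0.1224×1) = 0.04944 K/W
R_total = 2.055 K/W
Q = ΔT/R_total = 166/2.055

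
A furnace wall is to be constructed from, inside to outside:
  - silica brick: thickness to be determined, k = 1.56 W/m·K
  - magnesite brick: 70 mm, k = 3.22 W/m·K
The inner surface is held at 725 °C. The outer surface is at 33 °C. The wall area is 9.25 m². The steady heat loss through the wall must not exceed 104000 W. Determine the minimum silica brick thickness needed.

L ≈ 62.1 mm

Treating each layer as a thermal resistance in series:
R_magnesite brick = L/(kA) = 0.07/(3.22×9.25) = 0.00235 K/W
Sum of the known resistances R_other = 0.00235 K/W
Required total resistance R_tot = ΔT/Q_allow = 692/104000 = 0.006654 K/W
R_silica brick = R_tot − R_other = 0.004304 K/W
L = R·k·A = 0.004304×1.56×9.25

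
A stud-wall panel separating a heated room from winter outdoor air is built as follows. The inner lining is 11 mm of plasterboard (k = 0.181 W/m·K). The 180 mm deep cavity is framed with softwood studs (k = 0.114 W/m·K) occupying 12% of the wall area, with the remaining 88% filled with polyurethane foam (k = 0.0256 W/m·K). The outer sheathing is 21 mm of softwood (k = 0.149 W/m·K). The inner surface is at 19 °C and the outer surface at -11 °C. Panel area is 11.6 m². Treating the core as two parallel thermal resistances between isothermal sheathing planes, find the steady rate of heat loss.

Sheathing layers in series; stud and cavity paths in parallel between them.
R_inner = 0.011/(0.181×11.6) = 0.005239 K/W
R_stud  = 0.18/(0.114×0.12×11.6) = 1.134 K/W
R_cav   = 0.18/(0.0256×0.88×11.6) = 0.6888 K/W
1/R_core = 1/R_stud + 1/R_cav → R_core = 0.4286 K/W
R_outer = 0.021/(0.149×11.6) = 0.01215 K/W
R_total = 0.4459 K/W
Q = ΔT/R_total = 30/0.4459

Q ≈ 67.3 W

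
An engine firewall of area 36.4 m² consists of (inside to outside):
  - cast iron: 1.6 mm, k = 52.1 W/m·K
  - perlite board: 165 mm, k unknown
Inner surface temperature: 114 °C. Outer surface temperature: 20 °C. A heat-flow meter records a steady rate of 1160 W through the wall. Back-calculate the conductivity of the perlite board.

Model the wall as resistances in series:
R_cast iron = L/(kA) = 0.0016/(52.1×36.4) = 8.437×10^-7 K/W
Sum of known resistances R_other = 8.437×10^-7 K/W
Total R = ΔT/Q = 94/1160 = 0.08103 K/W
R_perlite board = R_total − R_other = 0.08103 K/W
k = L/(R·A) = 0.165/(0.08103×36.4)

k ≈ 0.0559 W/(m·K)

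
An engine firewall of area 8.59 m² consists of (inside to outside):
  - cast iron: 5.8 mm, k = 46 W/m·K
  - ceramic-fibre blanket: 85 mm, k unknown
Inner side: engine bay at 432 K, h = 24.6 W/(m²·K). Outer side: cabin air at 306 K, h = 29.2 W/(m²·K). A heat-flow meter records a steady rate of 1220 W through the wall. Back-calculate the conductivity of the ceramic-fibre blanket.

Using the resistance-network approach (series):
R_inner film = 1/(h_i·A) = 1/(24.6×8.59) = 0.004732 K/W
R_cast iron = L/(kA) = 0.0058/(46×8.59) = 1.468×10^-5 K/W
R_outer film = 1/(h_o·A) = 1/(29.2×8.59) = 0.003987 K/W
Sum of known resistances R_other = 0.008734 K/W
Total R = ΔT/Q = 126/1220 = 0.1033 K/W
R_ceramic-fibre blanket = R_total − R_other = 0.09454 K/W
k = L/(R·A) = 0.085/(0.09454×8.59)

k ≈ 0.105 W/(m·K)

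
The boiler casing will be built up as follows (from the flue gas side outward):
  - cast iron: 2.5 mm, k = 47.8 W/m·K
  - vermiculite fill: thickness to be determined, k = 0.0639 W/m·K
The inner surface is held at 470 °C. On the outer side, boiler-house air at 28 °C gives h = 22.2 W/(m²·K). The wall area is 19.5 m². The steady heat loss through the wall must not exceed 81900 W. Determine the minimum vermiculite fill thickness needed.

Thermal resistances in series:
R_cast iron = L/(kA) = 0.0025/(47.8×19.5) = 2.682×10^-6 K/W
R_outer film = 1/(h_o·A) = 1/(22.2×19.5) = 0.00231 K/W
Sum of the known resistances R_other = 0.002313 K/W
Required total resistance R_tot = ΔT/Q_allow = 442/81900 = 0.005397 K/W
R_vermiculite fill = R_tot − R_other = 0.003084 K/W
L = R·k·A = 0.003084×0.0639×19.5

L ≈ 3.84 mm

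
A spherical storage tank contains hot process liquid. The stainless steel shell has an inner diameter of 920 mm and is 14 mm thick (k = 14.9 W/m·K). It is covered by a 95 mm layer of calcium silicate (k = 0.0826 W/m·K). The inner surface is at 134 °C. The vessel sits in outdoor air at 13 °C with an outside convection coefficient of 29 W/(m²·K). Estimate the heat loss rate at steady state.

Q ≈ 348 W

Each spherical layer contributes R = (1/r_i − 1/r_o)/(4πk):
R_stainless steel shell = (1/0.46 − 1/0.474)/(4π×14.9) = 3.429×10^-4 K/W
R_calcium silicate = (1/0.474 − 1/0.569)/(4π×0.0826) = 0.3393 K/W
R_outer film = 1/(h·4πr_o²) = 1/(29×4π×0.569²) = 0.008476 K/W
R_total = 0.3482 K/W
Q = ΔT/R_total = 121/0.3482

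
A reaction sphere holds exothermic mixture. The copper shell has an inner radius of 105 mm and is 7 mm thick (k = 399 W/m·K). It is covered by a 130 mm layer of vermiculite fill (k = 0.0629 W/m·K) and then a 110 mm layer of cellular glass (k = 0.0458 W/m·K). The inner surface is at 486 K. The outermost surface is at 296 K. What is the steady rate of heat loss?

Q ≈ 22.9 W

For a spherical shell R = (1/r₁ − 1/r₂)/(4πk); film R = 1/(h·4πr²). In series:
R_copper shell = (1/0.105 − 1/0.112)/(4π×399) = 1.187×10^-4 K/W
R_vermiculite fill = (1/0.112 − 1/0.242)/(4π×0.0629) = 6.068 K/W
R_cellular glass = (1/0.242 − 1/0.352)/(4π×0.0458) = 2.244 K/W
R_total = 8.312 K/W
Q = ΔT/R_total = 190/8.312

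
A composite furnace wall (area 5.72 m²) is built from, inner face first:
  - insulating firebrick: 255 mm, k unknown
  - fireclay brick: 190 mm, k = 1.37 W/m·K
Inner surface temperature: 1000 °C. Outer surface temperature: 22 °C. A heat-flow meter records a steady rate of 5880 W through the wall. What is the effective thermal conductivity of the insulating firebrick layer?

k ≈ 0.314 W/(m·K)

Using the resistance-network approach (series):
R_fireclay brick = L/(kA) = 0.19/(1.37×5.72) = 0.02425 K/W
Sum of known resistances R_other = 0.02425 K/W
Total R = ΔT/Q = 978/5880 = 0.1663 K/W
R_insulating firebrick = R_total − R_other = 0.1421 K/W
k = L/(R·A) = 0.255/(0.1421×5.72)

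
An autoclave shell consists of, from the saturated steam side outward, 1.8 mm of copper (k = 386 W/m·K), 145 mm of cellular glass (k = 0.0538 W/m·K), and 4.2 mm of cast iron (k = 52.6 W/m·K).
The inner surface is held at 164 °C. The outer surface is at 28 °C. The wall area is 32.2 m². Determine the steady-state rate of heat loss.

Q ≈ 1620 W

Model the wall as resistances in series:
R_copper = L/(kA) = 0.0018/(386×32.2) = 1.448×10^-7 K/W
R_cellular glass = L/(kA) = 0.145/(0.0538×32.2) = 0.0837 K/W
R_cast iron = L/(kA) = 0.0042/(52.6×32.2) = 2.48×10^-6 K/W
R_total = 0.0837 K/W
Q = ΔT / R_total = 136 / 0.0837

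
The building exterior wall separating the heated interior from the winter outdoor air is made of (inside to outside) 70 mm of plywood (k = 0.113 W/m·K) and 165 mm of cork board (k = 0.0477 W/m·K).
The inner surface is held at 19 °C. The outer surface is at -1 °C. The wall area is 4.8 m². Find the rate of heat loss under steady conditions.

Using the resistance-network approach (series):
R_plywood = L/(kA) = 0.07/(0.113×4.8) = 0.1291 K/W
R_cork board = L/(kA) = 0.165/(0.0477×4.8) = 0.7206 K/W
R_total = 0.8497 K/W
Q = ΔT / R_total = 20 / 0.8497

Q ≈ 23.5 W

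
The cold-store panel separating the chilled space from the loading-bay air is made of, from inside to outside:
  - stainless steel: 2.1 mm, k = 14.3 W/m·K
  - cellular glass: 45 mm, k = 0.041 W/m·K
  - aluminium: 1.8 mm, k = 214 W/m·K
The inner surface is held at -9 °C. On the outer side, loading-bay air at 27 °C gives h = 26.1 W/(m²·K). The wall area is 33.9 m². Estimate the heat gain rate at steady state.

Q ≈ 1070 W

Model the wall as resistances in series:
R_stainless steel = L/(kA) = 0.0021/(14.3×33.9) = 4.332×10^-6 K/W
R_cellular glass = L/(kA) = 0.045/(0.041×33.9) = 0.03238 K/W
R_aluminium = L/(kA) = 0.0018/(214×33.9) = 2.481×10^-7 K/W
R_outer film = 1/(h_o·A) = 1/(26.1×33.9) = 0.00113 K/W
R_total = 0.03351 K/W
Q = ΔT / R_total = 36 / 0.03351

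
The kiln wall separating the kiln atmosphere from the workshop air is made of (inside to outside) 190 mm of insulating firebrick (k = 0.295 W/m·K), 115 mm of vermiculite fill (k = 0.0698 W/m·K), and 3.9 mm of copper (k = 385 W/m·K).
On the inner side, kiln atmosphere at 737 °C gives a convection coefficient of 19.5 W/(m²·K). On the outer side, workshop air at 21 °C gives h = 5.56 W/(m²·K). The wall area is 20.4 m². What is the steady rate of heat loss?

Treating each layer as a thermal resistance in series:
R_inner film = 1/(h_i·A) = 1/(19.5×20.4) = 0.002514 K/W
R_insulating firebrick = L/(kA) = 0.19/(0.295×20.4) = 0.03157 K/W
R_vermiculite fill = L/(kA) = 0.115/(0.0698×20.4) = 0.08076 K/W
R_copper = L/(kA) = 0.0039/(385×20.4) = 4.966×10^-7 K/W
R_outer film = 1/(h_o·A) = 1/(5.56×20.4) = 0.008816 K/W
R_total = 0.1237 K/W
Q = ΔT / R_total = 716 / 0.1237

Q ≈ 5790 W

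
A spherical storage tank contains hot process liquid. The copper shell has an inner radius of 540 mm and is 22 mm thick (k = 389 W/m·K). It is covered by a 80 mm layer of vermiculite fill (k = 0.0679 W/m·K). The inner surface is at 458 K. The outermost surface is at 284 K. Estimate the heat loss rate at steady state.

Radial (spherical) resistances in series:
R_copper shell = (1/0.54 − 1/0.562)/(4π×389) = 1.483×10^-5 K/W
R_vermiculite fill = (1/0.562 − 1/0.642)/(4π×0.0679) = 0.2599 K/W
R_total = 0.2599 K/W
Q = ΔT/R_total = 174/0.2599

Q ≈ 670 W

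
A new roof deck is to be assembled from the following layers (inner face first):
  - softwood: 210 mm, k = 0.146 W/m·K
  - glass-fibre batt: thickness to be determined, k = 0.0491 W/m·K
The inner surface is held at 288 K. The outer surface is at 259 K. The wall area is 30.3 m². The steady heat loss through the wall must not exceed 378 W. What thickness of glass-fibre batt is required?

Series thermal resistances:
R_softwood = L/(kA) = 0.21/(0.146×30.3) = 0.04747 K/W
Sum of the known resistances R_other = 0.04747 K/W
Required total resistance R_tot = ΔT/Q_allow = 29/378 = 0.07672 K/W
R_glass-fibre batt = R_tot − R_other = 0.02925 K/W
L = R·k·A = 0.02925×0.0491×30.3

L ≈ 43.5 mm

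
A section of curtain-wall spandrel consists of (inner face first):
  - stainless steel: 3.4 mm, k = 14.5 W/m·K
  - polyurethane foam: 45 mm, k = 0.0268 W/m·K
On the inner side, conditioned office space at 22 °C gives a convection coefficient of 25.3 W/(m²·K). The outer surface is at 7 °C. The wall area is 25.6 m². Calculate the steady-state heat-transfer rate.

Q ≈ 223 W

Thermal resistances in series:
R_inner film = 1/(h_i·A) = 1/(25.3×25.6) = 0.001544 K/W
R_stainless steel = L/(kA) = 0.0034/(14.5×25.6) = 9.159×10^-6 K/W
R_polyurethane foam = L/(kA) = 0.045/(0.0268×25.6) = 0.06559 K/W
R_total = 0.06714 K/W
Q = ΔT / R_total = 15 / 0.06714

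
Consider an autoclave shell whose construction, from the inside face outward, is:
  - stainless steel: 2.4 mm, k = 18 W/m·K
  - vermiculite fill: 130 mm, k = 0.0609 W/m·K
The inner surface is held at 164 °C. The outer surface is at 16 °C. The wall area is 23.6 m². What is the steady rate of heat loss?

Q ≈ 1640 W

Treating each layer as a thermal resistance in series:
R_stainless steel = L/(kA) = 0.0024/(18×23.6) = 5.65×10^-6 K/W
R_vermiculite fill = L/(kA) = 0.13/(0.0609×23.6) = 0.09045 K/W
R_total = 0.09046 K/W
Q = ΔT / R_total = 148 / 0.09046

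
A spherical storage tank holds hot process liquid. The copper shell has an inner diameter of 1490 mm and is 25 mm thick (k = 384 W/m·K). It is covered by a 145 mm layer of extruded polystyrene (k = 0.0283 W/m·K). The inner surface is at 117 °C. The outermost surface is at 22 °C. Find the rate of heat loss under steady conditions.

Radial (spherical) resistances in series:
R_copper shell = (1/0.745 − 1/0.77)/(4π×384) = 9.031×10^-6 K/W
R_extruded polystyrene = (1/0.77 − 1/0.915)/(4π×0.0283) = 0.5787 K/W
R_total = 0.5787 K/W
Q = ΔT/R_total = 95/0.5787

Q ≈ 164 W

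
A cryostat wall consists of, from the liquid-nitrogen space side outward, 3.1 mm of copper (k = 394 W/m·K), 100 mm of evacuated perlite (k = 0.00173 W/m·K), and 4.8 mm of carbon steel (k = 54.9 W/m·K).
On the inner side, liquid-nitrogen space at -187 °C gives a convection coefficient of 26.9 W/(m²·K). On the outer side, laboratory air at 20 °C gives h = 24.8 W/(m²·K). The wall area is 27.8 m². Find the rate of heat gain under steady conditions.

Q ≈ 99.4 W

Thermal resistances in series:
R_inner film = 1/(h_i·A) = 1/(26.9×27.8) = 0.001337 K/W
R_copper = L/(kA) = 0.0031/(394×27.8) = 2.83×10^-7 K/W
R_evacuated perlite = L/(kA) = 0.1/(0.00173×27.8) = 2.079 K/W
R_carbon steel = L/(kA) = 0.0048/(54.9×27.8) = 3.145×10^-6 K/W
R_outer film = 1/(h_o·A) = 1/(24.8×27.8) = 0.00145 K/W
R_total = 2.082 K/W
Q = ΔT / R_total = 207 / 2.082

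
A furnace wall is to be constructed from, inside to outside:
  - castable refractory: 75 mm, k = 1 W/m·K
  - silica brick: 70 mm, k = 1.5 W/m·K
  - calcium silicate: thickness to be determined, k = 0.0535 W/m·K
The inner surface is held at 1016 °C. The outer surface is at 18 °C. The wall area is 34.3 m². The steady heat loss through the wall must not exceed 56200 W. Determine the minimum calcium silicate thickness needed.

L ≈ 26.1 mm

Model the wall as resistances in series:
R_castable refractory = L/(kA) = 0.075/(1×34.3) = 0.002187 K/W
R_silica brick = L/(kA) = 0.07/(1.5×34.3) = 0.001361 K/W
Sum of the known resistances R_other = 0.003547 K/W
Required total resistance R_tot = ΔT/Q_allow = 998/56200 = 0.01776 K/W
R_calcium silicate = R_tot − R_other = 0.01421 K/W
L = R·k·A = 0.01421×0.0535×34.3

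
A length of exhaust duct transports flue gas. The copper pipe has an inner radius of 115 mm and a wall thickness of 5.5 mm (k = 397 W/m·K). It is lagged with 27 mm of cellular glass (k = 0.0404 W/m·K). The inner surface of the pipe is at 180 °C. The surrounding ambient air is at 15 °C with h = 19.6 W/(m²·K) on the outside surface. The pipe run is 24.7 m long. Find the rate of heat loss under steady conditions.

Q ≈ 4790 W

Cylindrical conduction, so R = ln(r₂/r₁)/(2πkL) per layer, in series:
R_copper pipe wall = ln(120.5/115)/(2π×397×24.7) = 7.583×10^-7 K/W
R_cellular glass = ln(147.5/120.5)/(2π×0.0404×24.7) = 0.03225 K/W
R_outer film = 1/(h_o·2πr_oL) = 1/(19.6×2π×0.1475×24.7) = 0.002229 K/W
R_total = 0.03448 K/W
Q = ΔT/R_total = 165/0.03448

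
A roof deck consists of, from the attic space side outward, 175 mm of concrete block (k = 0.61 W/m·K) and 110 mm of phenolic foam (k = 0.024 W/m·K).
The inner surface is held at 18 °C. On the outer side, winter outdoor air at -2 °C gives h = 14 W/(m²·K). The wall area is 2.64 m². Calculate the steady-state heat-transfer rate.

Q ≈ 10.7 W

Using the resistance-network approach (series):
R_concrete block = L/(kA) = 0.175/(0.61×2.64) = 0.1087 K/W
R_phenolic foam = L/(kA) = 0.11/(0.024×2.64) = 1.736 K/W
R_outer film = 1/(h_o·A) = 1/(14×2.64) = 0.02706 K/W
R_total = 1.872 K/W
Q = ΔT / R_total = 20 / 1.872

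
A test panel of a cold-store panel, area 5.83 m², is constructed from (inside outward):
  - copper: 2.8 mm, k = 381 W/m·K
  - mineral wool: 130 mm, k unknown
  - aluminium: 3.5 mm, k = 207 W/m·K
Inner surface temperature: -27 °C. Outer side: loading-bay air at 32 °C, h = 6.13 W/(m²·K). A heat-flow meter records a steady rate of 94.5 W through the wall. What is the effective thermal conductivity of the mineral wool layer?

Using the resistance-network approach (series):
R_copper = L/(kA) = 0.0028/(381×5.83) = 1.261×10^-6 K/W
R_aluminium = L/(kA) = 0.0035/(207×5.83) = 2.9×10^-6 K/W
R_outer film = 1/(h_o·A) = 1/(6.13×5.83) = 0.02798 K/W
Sum of known resistances R_other = 0.02799 K/W
Total R = ΔT/Q = 59/94.5 = 0.6243 K/W
R_mineral wool = R_total − R_other = 0.5964 K/W
k = L/(R·A) = 0.13/(0.5964×5.83)

k ≈ 0.0374 W/(m·K)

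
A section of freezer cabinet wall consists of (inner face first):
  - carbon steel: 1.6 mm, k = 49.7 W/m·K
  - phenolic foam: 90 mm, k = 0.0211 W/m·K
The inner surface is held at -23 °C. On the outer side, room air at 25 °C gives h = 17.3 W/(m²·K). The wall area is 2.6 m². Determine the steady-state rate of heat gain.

Using the resistance-network approach (series):
R_carbon steel = L/(kA) = 0.0016/(49.7×2.6) = 1.238×10^-5 K/W
R_phenolic foam = L/(kA) = 0.09/(0.0211×2.6) = 1.641 K/W
R_outer film = 1/(h_o·A) = 1/(17.3×2.6) = 0.02223 K/W
R_total = 1.663 K/W
Q = ΔT / R_total = 48 / 1.663

Q ≈ 28.9 W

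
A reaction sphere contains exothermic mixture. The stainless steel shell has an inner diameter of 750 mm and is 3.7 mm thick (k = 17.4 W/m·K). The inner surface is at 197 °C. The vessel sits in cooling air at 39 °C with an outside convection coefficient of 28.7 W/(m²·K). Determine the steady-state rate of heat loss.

Q ≈ 8120 W

Each spherical layer contributes R = (1/r_i − 1/r_o)/(4πk):
R_stainless steel shell = (1/0.375 − 1/0.3787)/(4π×17.4) = 1.192×10^-4 K/W
R_outer film = 1/(h·4πr_o²) = 1/(28.7×4π×0.3787²) = 0.01933 K/W
R_total = 0.01945 K/W
Q = ΔT/R_total = 158/0.01945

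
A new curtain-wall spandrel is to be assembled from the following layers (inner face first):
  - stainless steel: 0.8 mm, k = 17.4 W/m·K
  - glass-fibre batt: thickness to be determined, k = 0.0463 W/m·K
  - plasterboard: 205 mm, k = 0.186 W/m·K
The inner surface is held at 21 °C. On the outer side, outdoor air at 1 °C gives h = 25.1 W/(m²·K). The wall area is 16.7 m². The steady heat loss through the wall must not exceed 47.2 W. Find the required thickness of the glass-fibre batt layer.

L ≈ 275 mm

Thermal resistances in series:
R_stainless steel = L/(kA) = 0.0008/(17.4×16.7) = 2.753×10^-6 K/W
R_plasterboard = L/(kA) = 0.205/(0.186×16.7) = 0.066 K/W
R_outer film = 1/(h_o·A) = 1/(25.1×16.7) = 0.002386 K/W
Sum of the known resistances R_other = 0.06839 K/W
Required total resistance R_tot = ΔT/Q_allow = 20/47.2 = 0.4237 K/W
R_glass-fibre batt = R_tot − R_other = 0.3553 K/W
L = R·k·A = 0.3553×0.0463×16.7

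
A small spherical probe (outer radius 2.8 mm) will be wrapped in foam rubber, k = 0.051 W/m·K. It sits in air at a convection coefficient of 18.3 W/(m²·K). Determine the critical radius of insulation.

r_cr ≈ 5.57 mm

For a sphere r_cr = 2k/h = 2×0.051/18.3
r_cr = 5.57 mm; since the bare radius (2.8 mm) is below r_cr, adding a thin layer of insulation will *increase* heat loss.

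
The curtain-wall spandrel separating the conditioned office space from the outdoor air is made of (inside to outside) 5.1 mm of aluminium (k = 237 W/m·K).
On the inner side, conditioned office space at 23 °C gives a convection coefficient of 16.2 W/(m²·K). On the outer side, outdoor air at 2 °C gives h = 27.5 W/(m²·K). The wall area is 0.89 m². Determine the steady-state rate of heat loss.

Q ≈ 190 W

Model the wall as resistances in series:
R_inner film = 1/(h_i·A) = 1/(16.2×0.89) = 0.06936 K/W
R_aluminium = L/(kA) = 0.0051/(237×0.89) = 2.418×10^-5 K/W
R_outer film = 1/(h_o·A) = 1/(27.5×0.89) = 0.04086 K/W
R_total = 0.1102 K/W
Q = ΔT / R_total = 21 / 0.1102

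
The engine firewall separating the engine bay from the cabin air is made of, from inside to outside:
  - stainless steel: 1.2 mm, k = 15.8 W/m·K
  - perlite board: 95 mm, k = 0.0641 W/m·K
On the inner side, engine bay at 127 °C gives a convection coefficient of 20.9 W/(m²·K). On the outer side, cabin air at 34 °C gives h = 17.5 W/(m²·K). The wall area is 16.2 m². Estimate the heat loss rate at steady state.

Q ≈ 949 W

Treating each layer as a thermal resistance in series:
R_inner film = 1/(h_i·A) = 1/(20.9×16.2) = 0.002954 K/W
R_stainless steel = L/(kA) = 0.0012/(15.8×16.2) = 4.688×10^-6 K/W
R_perlite board = L/(kA) = 0.095/(0.0641×16.2) = 0.09149 K/W
R_outer film = 1/(h_o·A) = 1/(17.5×16.2) = 0.003527 K/W
R_total = 0.09797 K/W
Q = ΔT / R_total = 93 / 0.09797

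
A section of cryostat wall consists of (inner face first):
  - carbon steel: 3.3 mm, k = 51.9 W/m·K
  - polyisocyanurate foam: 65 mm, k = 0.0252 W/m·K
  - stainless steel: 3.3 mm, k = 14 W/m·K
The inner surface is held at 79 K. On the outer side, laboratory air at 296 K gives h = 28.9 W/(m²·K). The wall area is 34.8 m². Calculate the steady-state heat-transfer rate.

Series thermal resistances:
R_carbon steel = L/(kA) = 0.0033/(51.9×34.8) = 1.827×10^-6 K/W
R_polyisocyanurate foam = L/(kA) = 0.065/(0.0252×34.8) = 0.07412 K/W
R_stainless steel = L/(kA) = 0.0033/(14×34.8) = 6.773×10^-6 K/W
R_outer film = 1/(h_o·A) = 1/(28.9×34.8) = 9.943×10^-4 K/W
R_total = 0.07512 K/W
Q = ΔT / R_total = 217 / 0.07512

Q ≈ 2890 W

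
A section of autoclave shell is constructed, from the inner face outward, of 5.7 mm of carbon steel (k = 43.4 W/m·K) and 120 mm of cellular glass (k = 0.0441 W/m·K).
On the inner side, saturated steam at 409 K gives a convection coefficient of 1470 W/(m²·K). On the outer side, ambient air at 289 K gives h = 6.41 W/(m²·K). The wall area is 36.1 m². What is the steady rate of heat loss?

Q ≈ 1510 W

Treating each layer as a thermal resistance in series:
R_inner film = 1/(h_i·A) = 1/(1470×36.1) = 1.884×10^-5 K/W
R_carbon steel = L/(kA) = 0.0057/(43.4×36.1) = 3.638×10^-6 K/W
R_cellular glass = L/(kA) = 0.12/(0.0441×36.1) = 0.07538 K/W
R_outer film = 1/(h_o·A) = 1/(6.41×36.1) = 0.004322 K/W
R_total = 0.07972 K/W
Q = ΔT / R_total = 120 / 0.07972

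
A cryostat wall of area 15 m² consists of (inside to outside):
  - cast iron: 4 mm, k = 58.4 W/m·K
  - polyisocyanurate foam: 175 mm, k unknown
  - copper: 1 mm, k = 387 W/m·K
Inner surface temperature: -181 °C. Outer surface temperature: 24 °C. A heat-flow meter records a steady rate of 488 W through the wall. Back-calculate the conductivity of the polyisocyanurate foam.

k ≈ 0.0278 W/(m·K)

Thermal resistances in series:
R_cast iron = L/(kA) = 0.004/(58.4×15) = 4.566×10^-6 K/W
R_copper = L/(kA) = 0.001/(387×15) = 1.723×10^-7 K/W
Sum of known resistances R_other = 4.738×10^-6 K/W
Total R = ΔT/Q = 205/488 = 0.4201 K/W
R_polyisocyanurate foam = R_total − R_other = 0.4201 K/W
k = L/(R·A) = 0.175/(0.4201×15)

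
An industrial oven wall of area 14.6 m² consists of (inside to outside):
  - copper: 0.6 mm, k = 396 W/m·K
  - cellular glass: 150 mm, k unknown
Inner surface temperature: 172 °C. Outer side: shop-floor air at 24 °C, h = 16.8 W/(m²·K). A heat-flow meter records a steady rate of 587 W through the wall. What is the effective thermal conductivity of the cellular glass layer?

k ≈ 0.0414 W/(m·K)

Thermal resistances in series:
R_copper = L/(kA) = 0.0006/(396×14.6) = 1.038×10^-7 K/W
R_outer film = 1/(h_o·A) = 1/(16.8×14.6) = 0.004077 K/W
Sum of known resistances R_other = 0.004077 K/W
Total R = ΔT/Q = 148/587 = 0.2521 K/W
R_cellular glass = R_total − R_other = 0.2481 K/W
k = L/(R·A) = 0.15/(0.2481×14.6)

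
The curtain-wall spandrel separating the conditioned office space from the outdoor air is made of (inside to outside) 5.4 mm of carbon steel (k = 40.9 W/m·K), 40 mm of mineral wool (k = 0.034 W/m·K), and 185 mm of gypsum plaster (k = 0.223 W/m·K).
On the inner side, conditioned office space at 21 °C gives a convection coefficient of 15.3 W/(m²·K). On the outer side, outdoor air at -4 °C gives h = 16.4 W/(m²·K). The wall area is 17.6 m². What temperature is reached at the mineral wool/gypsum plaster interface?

T ≈ 6.44 °C

Series thermal resistances:
R_inner film = 1/(h_i·A) = 1/(15.3×17.6) = 0.003714 K/W
R_carbon steel = L/(kA) = 0.0054/(40.9×17.6) = 7.502×10^-6 K/W
R_mineral wool = L/(kA) = 0.04/(0.034×17.6) = 0.06684 K/W
R_gypsum plaster = L/(kA) = 0.185/(0.223×17.6) = 0.04714 K/W
R_outer film = 1/(h_o·A) = 1/(16.4×17.6) = 0.003465 K/W
R_total = 0.1212 K/W;  Q = ΔT/R_total = 25/0.1212 = 206.3 W
T_interface = T_inner − Q·ΣR(inner→interface) = 21 − 206×0.07057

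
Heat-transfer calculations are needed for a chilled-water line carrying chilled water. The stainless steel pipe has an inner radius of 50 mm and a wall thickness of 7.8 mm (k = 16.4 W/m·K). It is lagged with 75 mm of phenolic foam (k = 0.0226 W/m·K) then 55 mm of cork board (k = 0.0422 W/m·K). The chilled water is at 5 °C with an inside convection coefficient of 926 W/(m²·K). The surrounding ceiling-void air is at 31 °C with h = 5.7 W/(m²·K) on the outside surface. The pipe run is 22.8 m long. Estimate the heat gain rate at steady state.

Cylindrical conduction, so R = ln(r₂/r₁)/(2πkL) per layer, in series:
R_inner film = 1/(h_i·2πr₁L) = 1/(926×2π×0.05×22.8) = 1.508×10^-4 K/W
R_stainless steel pipe wall = ln(57.8/50)/(2π×16.4×22.8) = 6.17×10^-5 K/W
R_phenolic foam = ln(132.8/57.8)/(2π×0.0226×22.8) = 0.2569 K/W
R_cork board = ln(187.8/132.8)/(2π×0.0422×22.8) = 0.05732 K/W
R_outer film = 1/(h_o·2πr_oL) = 1/(5.7×2π×0.1878×22.8) = 0.006521 K/W
R_total = 0.321 K/W
Q = ΔT/R_total = 26/0.321

Q ≈ 81 W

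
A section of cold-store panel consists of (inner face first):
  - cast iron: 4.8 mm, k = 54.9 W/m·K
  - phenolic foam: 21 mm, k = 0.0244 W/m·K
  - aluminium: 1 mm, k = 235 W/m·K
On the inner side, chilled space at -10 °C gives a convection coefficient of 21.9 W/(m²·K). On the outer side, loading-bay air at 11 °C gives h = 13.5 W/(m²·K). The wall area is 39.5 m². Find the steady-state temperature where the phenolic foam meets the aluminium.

T ≈ 9.41 °C

Model the wall as resistances in series:
R_inner film = 1/(h_i·A) = 1/(21.9×39.5) = 0.001156 K/W
R_cast iron = L/(kA) = 0.0048/(54.9×39.5) = 2.213×10^-6 K/W
R_phenolic foam = L/(kA) = 0.021/(0.0244×39.5) = 0.02179 K/W
R_aluminium = L/(kA) = 0.001/(235×39.5) = 1.077×10^-7 K/W
R_outer film = 1/(h_o·A) = 1/(13.5×39.5) = 0.001875 K/W
R_total = 0.02482 K/W;  Q = ΔT/R_total = 21/0.02482 = 846 W
T_interface = T_inner + Q·ΣR(inner→interface) = -10 + 846×0.02295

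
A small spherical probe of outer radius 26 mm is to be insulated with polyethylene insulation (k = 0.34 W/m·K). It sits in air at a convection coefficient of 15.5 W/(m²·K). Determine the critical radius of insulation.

For a sphere r_cr = 2k/h = 2×0.34/15.5
r_cr = 43.9 mm; since the bare radius (26 mm) is below r_cr, adding a thin layer of insulation will *increase* heat loss.

r_cr ≈ 43.9 mm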